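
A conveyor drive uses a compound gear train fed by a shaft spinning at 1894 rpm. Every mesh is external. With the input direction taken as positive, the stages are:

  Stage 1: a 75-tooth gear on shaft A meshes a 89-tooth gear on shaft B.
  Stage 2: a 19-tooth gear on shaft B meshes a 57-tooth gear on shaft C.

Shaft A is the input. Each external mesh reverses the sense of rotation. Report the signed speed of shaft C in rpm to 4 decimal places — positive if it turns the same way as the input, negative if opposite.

+532.0225 rpm (same as input, |ω| = 532.0225 rpm)

Stage 1 [75T→89T]: ω = 1894.0000×75/89 = 1596.0674 rpm, dir flips to −; running = −1596.0674
Stage 2 [19T→57T]: ω = 1596.0674×19/57 = 532.0225 rpm, dir flips to +; running = +532.0225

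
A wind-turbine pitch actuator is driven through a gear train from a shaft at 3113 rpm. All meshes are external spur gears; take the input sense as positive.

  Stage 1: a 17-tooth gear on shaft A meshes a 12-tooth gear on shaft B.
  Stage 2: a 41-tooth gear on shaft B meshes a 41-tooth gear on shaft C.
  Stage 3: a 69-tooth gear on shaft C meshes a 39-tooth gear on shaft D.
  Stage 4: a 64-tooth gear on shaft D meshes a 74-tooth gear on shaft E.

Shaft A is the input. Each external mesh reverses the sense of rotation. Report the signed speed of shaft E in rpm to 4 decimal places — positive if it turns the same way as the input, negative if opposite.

+6748.0693 rpm (same as input, |ω| = 6748.0693 rpm)

Stage 1 [17T→12T]: ω = 3113.0000×17/12 = 4410.0833 rpm, dir flips to −; running = −4410.0833
Stage 2 [41T→41T]: ω = 4410.0833×41/41 = 4410.0833 rpm, dir flips to +; running = +4410.0833
Stage 3 [69T→39T]: ω = 4410.0833×69/39 = 7802.4551 rpm, dir flips to −; running = −7802.4551
Stage 4 [64T→74T]: ω = 7802.4551×64/74 = 6748.0693 rpm, dir flips to +; running = +6748.0693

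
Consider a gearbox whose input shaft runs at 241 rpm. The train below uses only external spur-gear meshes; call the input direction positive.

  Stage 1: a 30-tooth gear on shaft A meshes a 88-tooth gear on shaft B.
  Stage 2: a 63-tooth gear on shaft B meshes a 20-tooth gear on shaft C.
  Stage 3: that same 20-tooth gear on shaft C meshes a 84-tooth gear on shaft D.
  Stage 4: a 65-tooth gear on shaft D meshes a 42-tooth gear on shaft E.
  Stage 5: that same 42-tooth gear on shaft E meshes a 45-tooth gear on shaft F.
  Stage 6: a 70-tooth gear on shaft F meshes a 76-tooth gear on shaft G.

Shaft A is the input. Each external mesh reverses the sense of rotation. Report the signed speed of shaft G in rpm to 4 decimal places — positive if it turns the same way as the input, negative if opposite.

+81.9789 rpm (same as input, |ω| = 81.9789 rpm)

Stage 1 [30T→88T]: ω = 241.0000×30/88 = 82.1591 rpm, dir flips to −; running = −82.1591
Stage 2 [63T→20T]: ω = 82.1591×63/20 = 258.8011 rpm, dir flips to +; running = +258.8011
Stage 3 [20T→84T]: ω = 258.8011×20/84 = 61.6193 rpm, dir flips to −; running = −61.6193
Stage 4 [65T→42T]: ω = 61.6193×65/42 = 95.3632 rpm, dir flips to +; running = +95.3632
Stage 5 [42T→45T]: ω = 95.3632×42/45 = 89.0057 rpm, dir flips to −; running = −89.0057
Stage 6 [70T→76T]: ω = 89.0057×70/76 = 81.9789 rpm, dir flips to +; running = +81.9789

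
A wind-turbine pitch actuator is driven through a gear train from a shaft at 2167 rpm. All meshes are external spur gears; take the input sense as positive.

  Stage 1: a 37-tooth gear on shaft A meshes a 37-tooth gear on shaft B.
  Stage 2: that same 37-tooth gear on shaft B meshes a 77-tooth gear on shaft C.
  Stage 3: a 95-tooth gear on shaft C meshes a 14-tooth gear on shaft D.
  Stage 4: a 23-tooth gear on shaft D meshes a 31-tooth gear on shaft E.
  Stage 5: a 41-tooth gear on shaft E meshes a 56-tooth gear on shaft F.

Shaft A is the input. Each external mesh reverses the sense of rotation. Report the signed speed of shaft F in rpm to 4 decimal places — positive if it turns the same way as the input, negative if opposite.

-3838.1987 rpm (opposite to input, |ω| = 3838.1987 rpm)

Stage 1 [37T→37T]: ω = 2167.0000×37/37 = 2167.0000 rpm, dir flips to −; running = −2167.0000
Stage 2 [37T→77T]: ω = 2167.0000×37/77 = 1041.2857 rpm, dir flips to +; running = +1041.2857
Stage 3 [95T→14T]: ω = 1041.2857×95/14 = 7065.8673 rpm, dir flips to −; running = −7065.8673
Stage 4 [23T→31T]: ω = 7065.8673×23/31 = 5242.4177 rpm, dir flips to +; running = +5242.4177
Stage 5 [41T→56T]: ω = 5242.4177×41/56 = 3838.1987 rpm, dir flips to −; running = −3838.1987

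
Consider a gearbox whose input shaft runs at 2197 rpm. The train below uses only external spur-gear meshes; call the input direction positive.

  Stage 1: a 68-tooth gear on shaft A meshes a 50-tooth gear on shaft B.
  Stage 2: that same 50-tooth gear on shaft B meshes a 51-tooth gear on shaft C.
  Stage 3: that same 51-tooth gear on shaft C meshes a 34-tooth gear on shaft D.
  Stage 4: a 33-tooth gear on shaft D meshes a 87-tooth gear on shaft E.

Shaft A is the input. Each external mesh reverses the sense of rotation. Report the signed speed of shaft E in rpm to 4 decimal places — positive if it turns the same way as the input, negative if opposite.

Stage 1 [68T→50T]: ω = 2197.0000×68/50 = 2987.9200 rpm, dir flips to −; running = −2987.9200
Stage 2 [50T→51T]: ω = 2987.9200×50/51 = 2929.3333 rpm, dir flips to +; running = +2929.3333
Stage 3 [51T→34T]: ω = 2929.3333×51/34 = 4394.0000 rpm, dir flips to −; running = −4394.0000
Stage 4 [33T→87T]: ω = 4394.0000×33/87 = 1666.6897 rpm, dir flips to +; running = +1666.6897

+1666.6897 rpm (same as input, |ω| = 1666.6897 rpm)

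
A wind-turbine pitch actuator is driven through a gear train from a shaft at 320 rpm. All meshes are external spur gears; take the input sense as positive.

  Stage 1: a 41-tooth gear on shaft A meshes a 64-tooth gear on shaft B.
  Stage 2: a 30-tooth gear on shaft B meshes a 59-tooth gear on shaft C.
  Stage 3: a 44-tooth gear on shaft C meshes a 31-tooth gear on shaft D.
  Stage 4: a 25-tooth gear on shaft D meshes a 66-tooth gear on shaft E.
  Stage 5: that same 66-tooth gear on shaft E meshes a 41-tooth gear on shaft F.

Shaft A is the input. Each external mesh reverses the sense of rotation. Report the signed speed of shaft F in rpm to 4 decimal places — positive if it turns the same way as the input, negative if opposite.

-90.2132 rpm (opposite to input, |ω| = 90.2132 rpm)

Stage 1 [41T→64T]: ω = 320.0000×41/64 = 205.0000 rpm, dir flips to −; running = −205.0000
Stage 2 [30T→59T]: ω = 205.0000×30/59 = 104.2373 rpm, dir flips to +; running = +104.2373
Stage 3 [44T→31T]: ω = 104.2373×44/31 = 147.9497 rpm, dir flips to −; running = −147.9497
Stage 4 [25T→66T]: ω = 147.9497×25/66 = 56.0416 rpm, dir flips to +; running = +56.0416
Stage 5 [66T→41T]: ω = 56.0416×66/41 = 90.2132 rpm, dir flips to −; running = −90.2132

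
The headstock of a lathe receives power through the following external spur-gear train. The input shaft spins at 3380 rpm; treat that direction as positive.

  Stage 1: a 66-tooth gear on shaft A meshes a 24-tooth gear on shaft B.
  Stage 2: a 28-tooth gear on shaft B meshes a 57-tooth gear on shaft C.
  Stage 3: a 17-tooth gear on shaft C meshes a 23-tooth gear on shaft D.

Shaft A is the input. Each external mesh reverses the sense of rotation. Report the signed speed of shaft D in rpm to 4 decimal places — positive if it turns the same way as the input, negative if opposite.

Stage 1 [66T→24T]: ω = 3380.0000×66/24 = 9295.0000 rpm, dir flips to −; running = −9295.0000
Stage 2 [28T→57T]: ω = 9295.0000×28/57 = 4565.9649 rpm, dir flips to +; running = +4565.9649
Stage 3 [17T→23T]: ω = 4565.9649×17/23 = 3374.8436 rpm, dir flips to −; running = −3374.8436

-3374.8436 rpm (opposite to input, |ω| = 3374.8436 rpm)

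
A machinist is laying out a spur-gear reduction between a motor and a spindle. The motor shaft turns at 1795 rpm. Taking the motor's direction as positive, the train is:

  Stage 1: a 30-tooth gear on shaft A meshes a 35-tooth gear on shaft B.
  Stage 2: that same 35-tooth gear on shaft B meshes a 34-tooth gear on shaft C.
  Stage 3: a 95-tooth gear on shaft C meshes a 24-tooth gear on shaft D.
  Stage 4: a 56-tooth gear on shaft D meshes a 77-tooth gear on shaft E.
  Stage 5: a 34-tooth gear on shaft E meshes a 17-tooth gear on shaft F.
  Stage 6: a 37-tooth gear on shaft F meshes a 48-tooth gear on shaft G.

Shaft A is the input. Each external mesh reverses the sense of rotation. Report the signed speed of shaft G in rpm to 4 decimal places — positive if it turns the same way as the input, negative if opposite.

Stage 1 [30T→35T]: ω = 1795.0000×30/35 = 1538.5714 rpm, dir flips to −; running = −1538.5714
Stage 2 [35T→34T]: ω = 1538.5714×35/34 = 1583.8235 rpm, dir flips to +; running = +1583.8235
Stage 3 [95T→24T]: ω = 1583.8235×95/24 = 6269.3015 rpm, dir flips to −; running = −6269.3015
Stage 4 [56T→77T]: ω = 6269.3015×56/77 = 4559.4920 rpm, dir flips to +; running = +4559.4920
Stage 5 [34T→17T]: ω = 4559.4920×34/17 = 9118.9840 rpm, dir flips to −; running = −9118.9840
Stage 6 [37T→48T]: ω = 9118.9840×37/48 = 7029.2168 rpm, dir flips to +; running = +7029.2168

+7029.2168 rpm (same as input, |ω| = 7029.2168 rpm)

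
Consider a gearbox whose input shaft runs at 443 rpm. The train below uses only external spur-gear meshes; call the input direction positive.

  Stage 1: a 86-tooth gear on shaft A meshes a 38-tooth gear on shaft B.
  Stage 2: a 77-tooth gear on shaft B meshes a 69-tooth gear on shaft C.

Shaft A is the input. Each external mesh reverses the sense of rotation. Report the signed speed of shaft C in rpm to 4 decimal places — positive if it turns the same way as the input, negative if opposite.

+1118.8200 rpm (same as input, |ω| = 1118.8200 rpm)

Stage 1 [86T→38T]: ω = 443.0000×86/38 = 1002.5789 rpm, dir flips to −; running = −1002.5789
Stage 2 [77T→69T]: ω = 1002.5789×77/69 = 1118.8200 rpm, dir flips to +; running = +1118.8200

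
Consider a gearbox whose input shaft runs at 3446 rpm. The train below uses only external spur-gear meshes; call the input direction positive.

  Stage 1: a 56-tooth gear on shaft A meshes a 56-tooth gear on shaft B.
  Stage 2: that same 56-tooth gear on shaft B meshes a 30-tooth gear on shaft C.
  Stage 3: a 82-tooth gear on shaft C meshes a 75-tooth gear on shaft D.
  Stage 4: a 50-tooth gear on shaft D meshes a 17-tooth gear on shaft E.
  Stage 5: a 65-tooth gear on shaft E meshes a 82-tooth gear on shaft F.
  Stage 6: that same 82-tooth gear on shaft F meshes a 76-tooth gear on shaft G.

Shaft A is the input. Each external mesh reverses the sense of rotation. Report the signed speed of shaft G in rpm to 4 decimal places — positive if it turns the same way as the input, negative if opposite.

Stage 1 [56T→56T]: ω = 3446.0000×56/56 = 3446.0000 rpm, dir flips to −; running = −3446.0000
Stage 2 [56T→30T]: ω = 3446.0000×56/30 = 6432.5333 rpm, dir flips to +; running = +6432.5333
Stage 3 [82T→75T]: ω = 6432.5333×82/75 = 7032.9031 rpm, dir flips to −; running = −7032.9031
Stage 4 [50T→17T]: ω = 7032.9031×50/17 = 20685.0092 rpm, dir flips to +; running = +20685.0092
Stage 5 [65T→82T]: ω = 20685.0092×65/82 = 16396.6536 rpm, dir flips to −; running = −16396.6536
Stage 6 [82T→76T]: ω = 16396.6536×82/76 = 17691.1262 rpm, dir flips to +; running = +17691.1262

+17691.1262 rpm (same as input, |ω| = 17691.1262 rpm)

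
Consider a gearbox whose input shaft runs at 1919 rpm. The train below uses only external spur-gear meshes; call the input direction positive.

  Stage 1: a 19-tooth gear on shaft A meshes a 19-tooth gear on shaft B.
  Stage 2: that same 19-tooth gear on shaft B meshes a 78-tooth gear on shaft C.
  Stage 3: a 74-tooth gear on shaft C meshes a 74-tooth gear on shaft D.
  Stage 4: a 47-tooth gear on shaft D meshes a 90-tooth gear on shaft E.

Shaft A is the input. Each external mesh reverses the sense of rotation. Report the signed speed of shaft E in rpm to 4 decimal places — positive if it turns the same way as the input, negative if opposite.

Stage 1 [19T→19T]: ω = 1919.0000×19/19 = 1919.0000 rpm, dir flips to −; running = −1919.0000
Stage 2 [19T→78T]: ω = 1919.0000×19/78 = 467.4487 rpm, dir flips to +; running = +467.4487
Stage 3 [74T→74T]: ω = 467.4487×74/74 = 467.4487 rpm, dir flips to −; running = −467.4487
Stage 4 [47T→90T]: ω = 467.4487×47/90 = 244.1121 rpm, dir flips to +; running = +244.1121

+244.1121 rpm (same as input, |ω| = 244.1121 rpm)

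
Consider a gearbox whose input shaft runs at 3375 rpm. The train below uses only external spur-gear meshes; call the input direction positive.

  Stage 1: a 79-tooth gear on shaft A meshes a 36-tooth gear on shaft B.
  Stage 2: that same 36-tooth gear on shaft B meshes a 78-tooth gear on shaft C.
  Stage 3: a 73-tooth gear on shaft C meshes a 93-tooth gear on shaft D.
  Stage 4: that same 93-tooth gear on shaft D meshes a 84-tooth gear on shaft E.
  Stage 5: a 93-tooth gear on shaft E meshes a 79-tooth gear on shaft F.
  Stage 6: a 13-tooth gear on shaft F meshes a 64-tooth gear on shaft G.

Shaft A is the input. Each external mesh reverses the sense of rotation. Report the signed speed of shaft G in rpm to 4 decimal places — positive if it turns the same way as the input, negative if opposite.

+710.3446 rpm (same as input, |ω| = 710.3446 rpm)

Stage 1 [79T→36T]: ω = 3375.0000×79/36 = 7406.2500 rpm, dir flips to −; running = −7406.2500
Stage 2 [36T→78T]: ω = 7406.2500×36/78 = 3418.2692 rpm, dir flips to +; running = +3418.2692
Stage 3 [73T→93T]: ω = 3418.2692×73/93 = 2683.1576 rpm, dir flips to −; running = −2683.1576
Stage 4 [93T→84T]: ω = 2683.1576×93/84 = 2970.6387 rpm, dir flips to +; running = +2970.6387
Stage 5 [93T→79T]: ω = 2970.6387×93/79 = 3497.0810 rpm, dir flips to −; running = −3497.0810
Stage 6 [13T→64T]: ω = 3497.0810×13/64 = 710.3446 rpm, dir flips to +; running = +710.3446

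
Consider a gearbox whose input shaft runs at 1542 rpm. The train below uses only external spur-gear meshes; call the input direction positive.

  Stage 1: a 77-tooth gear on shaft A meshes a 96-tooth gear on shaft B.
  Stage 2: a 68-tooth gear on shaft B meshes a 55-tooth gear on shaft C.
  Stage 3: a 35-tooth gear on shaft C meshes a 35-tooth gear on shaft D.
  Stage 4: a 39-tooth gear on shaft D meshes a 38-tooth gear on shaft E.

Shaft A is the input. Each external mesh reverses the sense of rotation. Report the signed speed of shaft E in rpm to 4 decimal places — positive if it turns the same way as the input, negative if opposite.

+1569.3908 rpm (same as input, |ω| = 1569.3908 rpm)

Stage 1 [77T→96T]: ω = 1542.0000×77/96 = 1236.8125 rpm, dir flips to −; running = −1236.8125
Stage 2 [68T→55T]: ω = 1236.8125×68/55 = 1529.1500 rpm, dir flips to +; running = +1529.1500
Stage 3 [35T→35T]: ω = 1529.1500×35/35 = 1529.1500 rpm, dir flips to −; running = −1529.1500
Stage 4 [39T→38T]: ω = 1529.1500×39/38 = 1569.3908 rpm, dir flips to +; running = +1569.3908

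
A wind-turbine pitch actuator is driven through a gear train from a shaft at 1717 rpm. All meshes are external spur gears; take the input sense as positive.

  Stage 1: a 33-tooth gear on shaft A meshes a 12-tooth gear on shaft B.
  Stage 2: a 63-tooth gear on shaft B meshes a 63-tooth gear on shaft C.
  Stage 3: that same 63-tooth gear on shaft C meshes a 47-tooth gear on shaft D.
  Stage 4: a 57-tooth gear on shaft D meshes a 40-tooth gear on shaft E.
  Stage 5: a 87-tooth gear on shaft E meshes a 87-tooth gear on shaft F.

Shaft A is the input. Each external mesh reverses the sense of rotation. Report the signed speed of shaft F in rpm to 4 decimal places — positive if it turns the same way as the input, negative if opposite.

Stage 1 [33T→12T]: ω = 1717.0000×33/12 = 4721.7500 rpm, dir flips to −; running = −4721.7500
Stage 2 [63T→63T]: ω = 4721.7500×63/63 = 4721.7500 rpm, dir flips to +; running = +4721.7500
Stage 3 [63T→47T]: ω = 4721.7500×63/47 = 6329.1543 rpm, dir flips to −; running = −6329.1543
Stage 4 [57T→40T]: ω = 6329.1543×57/40 = 9019.0448 rpm, dir flips to +; running = +9019.0448
Stage 5 [87T→87T]: ω = 9019.0448×87/87 = 9019.0448 rpm, dir flips to −; running = −9019.0448

-9019.0448 rpm (opposite to input, |ω| = 9019.0448 rpm)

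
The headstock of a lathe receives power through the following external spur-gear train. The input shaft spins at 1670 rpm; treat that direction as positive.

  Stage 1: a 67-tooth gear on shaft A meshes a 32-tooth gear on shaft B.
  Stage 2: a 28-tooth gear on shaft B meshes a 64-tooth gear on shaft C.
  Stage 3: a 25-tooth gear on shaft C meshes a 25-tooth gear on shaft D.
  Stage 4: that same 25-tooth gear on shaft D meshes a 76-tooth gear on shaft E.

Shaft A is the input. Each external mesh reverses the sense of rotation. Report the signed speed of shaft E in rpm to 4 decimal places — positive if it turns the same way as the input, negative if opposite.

+503.2060 rpm (same as input, |ω| = 503.2060 rpm)

Stage 1 [67T→32T]: ω = 1670.0000×67/32 = 3496.5625 rpm, dir flips to −; running = −3496.5625
Stage 2 [28T→64T]: ω = 3496.5625×28/64 = 1529.7461 rpm, dir flips to +; running = +1529.7461
Stage 3 [25T→25T]: ω = 1529.7461×25/25 = 1529.7461 rpm, dir flips to −; running = −1529.7461
Stage 4 [25T→76T]: ω = 1529.7461×25/76 = 503.2060 rpm, dir flips to +; running = +503.2060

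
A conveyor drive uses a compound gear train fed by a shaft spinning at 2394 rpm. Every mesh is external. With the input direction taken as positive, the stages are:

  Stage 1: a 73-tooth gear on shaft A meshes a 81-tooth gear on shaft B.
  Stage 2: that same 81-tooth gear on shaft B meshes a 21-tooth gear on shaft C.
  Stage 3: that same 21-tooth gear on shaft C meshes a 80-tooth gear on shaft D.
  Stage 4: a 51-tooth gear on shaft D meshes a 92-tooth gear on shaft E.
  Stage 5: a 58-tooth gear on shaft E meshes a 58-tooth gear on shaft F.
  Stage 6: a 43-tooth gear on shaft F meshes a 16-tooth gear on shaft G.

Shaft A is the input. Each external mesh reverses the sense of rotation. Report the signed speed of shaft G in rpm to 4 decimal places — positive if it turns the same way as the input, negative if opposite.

Stage 1 [73T→81T]: ω = 2394.0000×73/81 = 2157.5556 rpm, dir flips to −; running = −2157.5556
Stage 2 [81T→21T]: ω = 2157.5556×81/21 = 8322.0000 rpm, dir flips to +; running = +8322.0000
Stage 3 [21T→80T]: ω = 8322.0000×21/80 = 2184.5250 rpm, dir flips to −; running = −2184.5250
Stage 4 [51T→92T]: ω = 2184.5250×51/92 = 1210.9867 rpm, dir flips to +; running = +1210.9867
Stage 5 [58T→58T]: ω = 1210.9867×58/58 = 1210.9867 rpm, dir flips to −; running = −1210.9867
Stage 6 [43T→16T]: ω = 1210.9867×43/16 = 3254.5267 rpm, dir flips to +; running = +3254.5267

+3254.5267 rpm (same as input, |ω| = 3254.5267 rpm)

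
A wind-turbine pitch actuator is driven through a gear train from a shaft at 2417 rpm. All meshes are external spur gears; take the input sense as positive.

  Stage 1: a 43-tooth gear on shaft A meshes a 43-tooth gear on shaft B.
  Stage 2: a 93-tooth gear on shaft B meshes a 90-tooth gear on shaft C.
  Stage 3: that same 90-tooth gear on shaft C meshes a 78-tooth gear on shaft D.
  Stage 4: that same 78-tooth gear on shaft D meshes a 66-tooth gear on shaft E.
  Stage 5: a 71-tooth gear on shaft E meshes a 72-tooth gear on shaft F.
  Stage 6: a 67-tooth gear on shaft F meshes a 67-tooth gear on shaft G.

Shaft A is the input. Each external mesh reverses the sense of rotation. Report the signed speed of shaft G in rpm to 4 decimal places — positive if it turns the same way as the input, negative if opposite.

+3358.4703 rpm (same as input, |ω| = 3358.4703 rpm)

Stage 1 [43T→43T]: ω = 2417.0000×43/43 = 2417.0000 rpm, dir flips to −; running = −2417.0000
Stage 2 [93T→90T]: ω = 2417.0000×93/90 = 2497.5667 rpm, dir flips to +; running = +2497.5667
Stage 3 [90T→78T]: ω = 2497.5667×90/78 = 2881.8077 rpm, dir flips to −; running = −2881.8077
Stage 4 [78T→66T]: ω = 2881.8077×78/66 = 3405.7727 rpm, dir flips to +; running = +3405.7727
Stage 5 [71T→72T]: ω = 3405.7727×71/72 = 3358.4703 rpm, dir flips to −; running = −3358.4703
Stage 6 [67T→67T]: ω = 3358.4703×67/67 = 3358.4703 rpm, dir flips to +; running = +3358.4703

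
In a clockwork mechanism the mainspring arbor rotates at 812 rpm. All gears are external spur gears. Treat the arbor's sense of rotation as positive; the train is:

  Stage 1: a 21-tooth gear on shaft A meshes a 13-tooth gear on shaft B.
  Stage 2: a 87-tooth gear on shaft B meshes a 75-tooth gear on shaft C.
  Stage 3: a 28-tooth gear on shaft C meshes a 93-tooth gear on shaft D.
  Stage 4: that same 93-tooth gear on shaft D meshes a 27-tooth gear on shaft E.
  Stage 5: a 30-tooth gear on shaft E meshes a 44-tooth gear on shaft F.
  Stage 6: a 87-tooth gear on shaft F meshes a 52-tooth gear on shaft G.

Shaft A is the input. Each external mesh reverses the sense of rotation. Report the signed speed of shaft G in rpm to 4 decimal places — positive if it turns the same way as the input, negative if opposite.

Stage 1 [21T→13T]: ω = 812.0000×21/13 = 1311.6923 rpm, dir flips to −; running = −1311.6923
Stage 2 [87T→75T]: ω = 1311.6923×87/75 = 1521.5631 rpm, dir flips to +; running = +1521.5631
Stage 3 [28T→93T]: ω = 1521.5631×28/93 = 458.1050 rpm, dir flips to −; running = −458.1050
Stage 4 [93T→27T]: ω = 458.1050×93/27 = 1577.9173 rpm, dir flips to +; running = +1577.9173
Stage 5 [30T→44T]: ω = 1577.9173×30/44 = 1075.8527 rpm, dir flips to −; running = −1075.8527
Stage 6 [87T→52T]: ω = 1075.8527×87/52 = 1799.9843 rpm, dir flips to +; running = +1799.9843

+1799.9843 rpm (same as input, |ω| = 1799.9843 rpm)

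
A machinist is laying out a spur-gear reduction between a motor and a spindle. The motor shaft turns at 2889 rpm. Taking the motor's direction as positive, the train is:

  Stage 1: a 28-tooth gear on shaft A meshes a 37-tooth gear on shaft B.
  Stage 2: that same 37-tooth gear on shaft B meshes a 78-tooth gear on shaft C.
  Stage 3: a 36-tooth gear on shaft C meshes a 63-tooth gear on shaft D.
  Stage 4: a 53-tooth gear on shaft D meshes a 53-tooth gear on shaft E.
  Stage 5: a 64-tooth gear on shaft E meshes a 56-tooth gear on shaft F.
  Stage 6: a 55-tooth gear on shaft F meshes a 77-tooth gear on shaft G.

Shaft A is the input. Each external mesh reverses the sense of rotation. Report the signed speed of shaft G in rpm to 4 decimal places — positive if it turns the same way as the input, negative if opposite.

Stage 1 [28T→37T]: ω = 2889.0000×28/37 = 2186.2703 rpm, dir flips to −; running = −2186.2703
Stage 2 [37T→78T]: ω = 2186.2703×37/78 = 1037.0769 rpm, dir flips to +; running = +1037.0769
Stage 3 [36T→63T]: ω = 1037.0769×36/63 = 592.6154 rpm, dir flips to −; running = −592.6154
Stage 4 [53T→53T]: ω = 592.6154×53/53 = 592.6154 rpm, dir flips to +; running = +592.6154
Stage 5 [64T→56T]: ω = 592.6154×64/56 = 677.2747 rpm, dir flips to −; running = −677.2747
Stage 6 [55T→77T]: ω = 677.2747×55/77 = 483.7677 rpm, dir flips to +; running = +483.7677

+483.7677 rpm (same as input, |ω| = 483.7677 rpm)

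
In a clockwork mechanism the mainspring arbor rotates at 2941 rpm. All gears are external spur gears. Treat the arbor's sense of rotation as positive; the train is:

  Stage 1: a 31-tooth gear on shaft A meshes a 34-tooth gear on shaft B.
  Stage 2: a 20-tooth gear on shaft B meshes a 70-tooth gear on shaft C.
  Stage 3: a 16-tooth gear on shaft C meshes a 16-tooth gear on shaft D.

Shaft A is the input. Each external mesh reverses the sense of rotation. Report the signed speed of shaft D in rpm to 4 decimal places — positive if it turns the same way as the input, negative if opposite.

Stage 1 [31T→34T]: ω = 2941.0000×31/34 = 2681.5000 rpm, dir flips to −; running = −2681.5000
Stage 2 [20T→70T]: ω = 2681.5000×20/70 = 766.1429 rpm, dir flips to +; running = +766.1429
Stage 3 [16T→16T]: ω = 766.1429×16/16 = 766.1429 rpm, dir flips to −; running = −766.1429

-766.1429 rpm (opposite to input, |ω| = 766.1429 rpm)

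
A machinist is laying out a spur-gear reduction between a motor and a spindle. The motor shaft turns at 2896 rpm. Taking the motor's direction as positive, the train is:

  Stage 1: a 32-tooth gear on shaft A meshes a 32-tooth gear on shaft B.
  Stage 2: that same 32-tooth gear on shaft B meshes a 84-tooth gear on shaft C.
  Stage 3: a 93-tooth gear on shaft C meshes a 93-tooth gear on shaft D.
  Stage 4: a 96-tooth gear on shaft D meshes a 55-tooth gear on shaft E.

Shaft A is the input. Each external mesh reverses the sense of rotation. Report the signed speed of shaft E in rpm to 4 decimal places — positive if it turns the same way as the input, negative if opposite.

Stage 1 [32T→32T]: ω = 2896.0000×32/32 = 2896.0000 rpm, dir flips to −; running = −2896.0000
Stage 2 [32T→84T]: ω = 2896.0000×32/84 = 1103.2381 rpm, dir flips to +; running = +1103.2381
Stage 3 [93T→93T]: ω = 1103.2381×93/93 = 1103.2381 rpm, dir flips to −; running = −1103.2381
Stage 4 [96T→55T]: ω = 1103.2381×96/55 = 1925.6519 rpm, dir flips to +; running = +1925.6519

+1925.6519 rpm (same as input, |ω| = 1925.6519 rpm)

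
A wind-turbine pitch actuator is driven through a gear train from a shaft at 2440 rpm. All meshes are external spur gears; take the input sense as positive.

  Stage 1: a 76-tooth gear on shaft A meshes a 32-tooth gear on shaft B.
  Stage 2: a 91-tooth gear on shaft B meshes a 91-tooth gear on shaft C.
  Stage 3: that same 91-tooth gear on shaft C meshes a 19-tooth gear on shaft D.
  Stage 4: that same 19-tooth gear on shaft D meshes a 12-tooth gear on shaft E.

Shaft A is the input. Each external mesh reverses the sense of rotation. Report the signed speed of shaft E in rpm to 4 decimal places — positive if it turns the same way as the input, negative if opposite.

Stage 1 [76T→32T]: ω = 2440.0000×76/32 = 5795.0000 rpm, dir flips to −; running = −5795.0000
Stage 2 [91T→91T]: ω = 5795.0000×91/91 = 5795.0000 rpm, dir flips to +; running = +5795.0000
Stage 3 [91T→19T]: ω = 5795.0000×91/19 = 27755.0000 rpm, dir flips to −; running = −27755.0000
Stage 4 [19T→12T]: ω = 27755.0000×19/12 = 43945.4167 rpm, dir flips to +; running = +43945.4167

+43945.4167 rpm (same as input, |ω| = 43945.4167 rpm)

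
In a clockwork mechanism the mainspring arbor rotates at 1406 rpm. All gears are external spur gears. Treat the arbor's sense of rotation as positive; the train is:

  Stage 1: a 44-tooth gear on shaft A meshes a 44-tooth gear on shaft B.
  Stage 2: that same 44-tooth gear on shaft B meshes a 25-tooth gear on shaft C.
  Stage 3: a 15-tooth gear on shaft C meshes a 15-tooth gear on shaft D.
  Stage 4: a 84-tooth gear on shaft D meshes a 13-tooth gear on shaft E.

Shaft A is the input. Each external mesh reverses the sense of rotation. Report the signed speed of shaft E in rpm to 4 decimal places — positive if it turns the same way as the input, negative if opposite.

Stage 1 [44T→44T]: ω = 1406.0000×44/44 = 1406.0000 rpm, dir flips to −; running = −1406.0000
Stage 2 [44T→25T]: ω = 1406.0000×44/25 = 2474.5600 rpm, dir flips to +; running = +2474.5600
Stage 3 [15T→15T]: ω = 2474.5600×15/15 = 2474.5600 rpm, dir flips to −; running = −2474.5600
Stage 4 [84T→13T]: ω = 2474.5600×84/13 = 15989.4646 rpm, dir flips to +; running = +15989.4646

+15989.4646 rpm (same as input, |ω| = 15989.4646 rpm)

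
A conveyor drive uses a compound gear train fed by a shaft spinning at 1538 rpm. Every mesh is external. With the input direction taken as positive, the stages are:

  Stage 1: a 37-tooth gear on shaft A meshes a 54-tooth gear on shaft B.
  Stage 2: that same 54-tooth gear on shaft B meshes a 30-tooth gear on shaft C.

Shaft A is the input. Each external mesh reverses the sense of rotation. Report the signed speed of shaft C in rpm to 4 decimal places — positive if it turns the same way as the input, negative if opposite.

+1896.8667 rpm (same as input, |ω| = 1896.8667 rpm)

Stage 1 [37T→54T]: ω = 1538.0000×37/54 = 1053.8148 rpm, dir flips to −; running = −1053.8148
Stage 2 [54T→30T]: ω = 1053.8148×54/30 = 1896.8667 rpm, dir flips to +; running = +1896.8667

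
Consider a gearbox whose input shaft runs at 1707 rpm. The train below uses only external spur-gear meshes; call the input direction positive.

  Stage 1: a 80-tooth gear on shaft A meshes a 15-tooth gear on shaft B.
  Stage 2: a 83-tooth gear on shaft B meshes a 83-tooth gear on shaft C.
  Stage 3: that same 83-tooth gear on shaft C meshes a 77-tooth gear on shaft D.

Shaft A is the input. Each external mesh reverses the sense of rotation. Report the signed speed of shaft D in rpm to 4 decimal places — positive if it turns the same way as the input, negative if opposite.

-9813.4026 rpm (opposite to input, |ω| = 9813.4026 rpm)

Stage 1 [80T→15T]: ω = 1707.0000×80/15 = 9104.0000 rpm, dir flips to −; running = −9104.0000
Stage 2 [83T→83T]: ω = 9104.0000×83/83 = 9104.0000 rpm, dir flips to +; running = +9104.0000
Stage 3 [83T→77T]: ω = 9104.0000×83/77 = 9813.4026 rpm, dir flips to −; running = −9813.4026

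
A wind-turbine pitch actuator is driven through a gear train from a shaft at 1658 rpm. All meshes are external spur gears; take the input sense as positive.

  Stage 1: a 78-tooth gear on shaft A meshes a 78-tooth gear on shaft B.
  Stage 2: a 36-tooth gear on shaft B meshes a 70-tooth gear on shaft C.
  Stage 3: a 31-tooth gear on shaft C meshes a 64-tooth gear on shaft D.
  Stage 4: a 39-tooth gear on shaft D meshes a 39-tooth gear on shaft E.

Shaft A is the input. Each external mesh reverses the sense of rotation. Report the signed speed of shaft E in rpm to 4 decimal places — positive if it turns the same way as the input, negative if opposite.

Stage 1 [78T→78T]: ω = 1658.0000×78/78 = 1658.0000 rpm, dir flips to −; running = −1658.0000
Stage 2 [36T→70T]: ω = 1658.0000×36/70 = 852.6857 rpm, dir flips to +; running = +852.6857
Stage 3 [31T→64T]: ω = 852.6857×31/64 = 413.0196 rpm, dir flips to −; running = −413.0196
Stage 4 [39T→39T]: ω = 413.0196×39/39 = 413.0196 rpm, dir flips to +; running = +413.0196

+413.0196 rpm (same as input, |ω| = 413.0196 rpm)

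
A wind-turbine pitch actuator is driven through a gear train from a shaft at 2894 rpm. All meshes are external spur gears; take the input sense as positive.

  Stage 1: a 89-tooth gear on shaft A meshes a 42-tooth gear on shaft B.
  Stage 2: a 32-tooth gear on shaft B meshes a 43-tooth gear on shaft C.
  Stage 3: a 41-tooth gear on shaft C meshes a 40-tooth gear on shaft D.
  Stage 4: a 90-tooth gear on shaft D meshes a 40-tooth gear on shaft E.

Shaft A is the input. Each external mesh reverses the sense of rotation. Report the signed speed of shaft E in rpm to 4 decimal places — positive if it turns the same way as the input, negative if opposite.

Stage 1 [89T→42T]: ω = 2894.0000×89/42 = 6132.5238 rpm, dir flips to −; running = −6132.5238
Stage 2 [32T→43T]: ω = 6132.5238×32/43 = 4563.7386 rpm, dir flips to +; running = +4563.7386
Stage 3 [41T→40T]: ω = 4563.7386×41/40 = 4677.8321 rpm, dir flips to −; running = −4677.8321
Stage 4 [90T→40T]: ω = 4677.8321×90/40 = 10525.1223 rpm, dir flips to +; running = +10525.1223

+10525.1223 rpm (same as input, |ω| = 10525.1223 rpm)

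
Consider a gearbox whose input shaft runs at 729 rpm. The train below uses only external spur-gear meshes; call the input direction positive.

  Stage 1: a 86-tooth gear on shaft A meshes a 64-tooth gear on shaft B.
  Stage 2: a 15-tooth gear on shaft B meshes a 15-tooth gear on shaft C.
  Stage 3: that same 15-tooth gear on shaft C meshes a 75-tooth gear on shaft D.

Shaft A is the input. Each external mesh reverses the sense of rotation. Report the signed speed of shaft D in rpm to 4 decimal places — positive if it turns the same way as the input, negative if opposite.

Stage 1 [86T→64T]: ω = 729.0000×86/64 = 979.5938 rpm, dir flips to −; running = −979.5938
Stage 2 [15T→15T]: ω = 979.5938×15/15 = 979.5938 rpm, dir flips to +; running = +979.5938
Stage 3 [15T→75T]: ω = 979.5938×15/75 = 195.9187 rpm, dir flips to −; running = −195.9187

-195.9187 rpm (opposite to input, |ω| = 195.9187 rpm)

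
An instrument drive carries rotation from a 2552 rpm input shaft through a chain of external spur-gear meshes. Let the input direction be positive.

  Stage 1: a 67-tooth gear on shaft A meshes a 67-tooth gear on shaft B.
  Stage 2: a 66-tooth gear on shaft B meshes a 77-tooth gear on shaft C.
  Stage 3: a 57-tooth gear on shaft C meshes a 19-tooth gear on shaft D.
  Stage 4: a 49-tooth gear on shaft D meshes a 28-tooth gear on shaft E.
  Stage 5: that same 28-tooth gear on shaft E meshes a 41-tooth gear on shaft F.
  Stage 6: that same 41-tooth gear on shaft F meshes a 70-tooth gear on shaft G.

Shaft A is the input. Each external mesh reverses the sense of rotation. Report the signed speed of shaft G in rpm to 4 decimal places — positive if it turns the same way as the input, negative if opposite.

Stage 1 [67T→67T]: ω = 2552.0000×67/67 = 2552.0000 rpm, dir flips to −; running = −2552.0000
Stage 2 [66T→77T]: ω = 2552.0000×66/77 = 2187.4286 rpm, dir flips to +; running = +2187.4286
Stage 3 [57T→19T]: ω = 2187.4286×57/19 = 6562.2857 rpm, dir flips to −; running = −6562.2857
Stage 4 [49T→28T]: ω = 6562.2857×49/28 = 11484.0000 rpm, dir flips to +; running = +11484.0000
Stage 5 [28T→41T]: ω = 11484.0000×28/41 = 7842.7317 rpm, dir flips to −; running = −7842.7317
Stage 6 [41T→70T]: ω = 7842.7317×41/70 = 4593.6000 rpm, dir flips to +; running = +4593.6000

+4593.6000 rpm (same as input, |ω| = 4593.6000 rpm)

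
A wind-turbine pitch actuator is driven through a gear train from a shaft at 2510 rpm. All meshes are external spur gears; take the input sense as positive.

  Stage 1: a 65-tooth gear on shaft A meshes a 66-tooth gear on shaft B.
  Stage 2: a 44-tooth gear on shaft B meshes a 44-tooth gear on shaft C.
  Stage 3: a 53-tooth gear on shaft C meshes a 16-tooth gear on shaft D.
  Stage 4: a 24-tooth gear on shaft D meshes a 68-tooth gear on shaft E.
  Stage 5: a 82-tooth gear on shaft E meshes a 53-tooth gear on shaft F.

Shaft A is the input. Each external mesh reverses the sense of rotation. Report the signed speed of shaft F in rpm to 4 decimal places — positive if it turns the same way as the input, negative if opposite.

-4471.3570 rpm (opposite to input, |ω| = 4471.3570 rpm)

Stage 1 [65T→66T]: ω = 2510.0000×65/66 = 2471.9697 rpm, dir flips to −; running = −2471.9697
Stage 2 [44T→44T]: ω = 2471.9697×44/44 = 2471.9697 rpm, dir flips to +; running = +2471.9697
Stage 3 [53T→16T]: ω = 2471.9697×53/16 = 8188.3996 rpm, dir flips to −; running = −8188.3996
Stage 4 [24T→68T]: ω = 8188.3996×24/68 = 2890.0234 rpm, dir flips to +; running = +2890.0234
Stage 5 [82T→53T]: ω = 2890.0234×82/53 = 4471.3570 rpm, dir flips to −; running = −4471.3570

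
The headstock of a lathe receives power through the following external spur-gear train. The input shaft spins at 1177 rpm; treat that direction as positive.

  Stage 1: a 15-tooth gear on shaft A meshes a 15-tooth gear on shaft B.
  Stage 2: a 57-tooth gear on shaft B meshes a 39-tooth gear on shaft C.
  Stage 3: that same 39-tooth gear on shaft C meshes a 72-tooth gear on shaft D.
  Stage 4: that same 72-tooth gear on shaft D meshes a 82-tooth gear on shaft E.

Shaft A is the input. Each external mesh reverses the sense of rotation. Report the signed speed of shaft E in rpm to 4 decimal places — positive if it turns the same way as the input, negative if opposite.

+818.1585 rpm (same as input, |ω| = 818.1585 rpm)

Stage 1 [15T→15T]: ω = 1177.0000×15/15 = 1177.0000 rpm, dir flips to −; running = −1177.0000
Stage 2 [57T→39T]: ω = 1177.0000×57/39 = 1720.2308 rpm, dir flips to +; running = +1720.2308
Stage 3 [39T→72T]: ω = 1720.2308×39/72 = 931.7917 rpm, dir flips to −; running = −931.7917
Stage 4 [72T→82T]: ω = 931.7917×72/82 = 818.1585 rpm, dir flips to +; running = +818.1585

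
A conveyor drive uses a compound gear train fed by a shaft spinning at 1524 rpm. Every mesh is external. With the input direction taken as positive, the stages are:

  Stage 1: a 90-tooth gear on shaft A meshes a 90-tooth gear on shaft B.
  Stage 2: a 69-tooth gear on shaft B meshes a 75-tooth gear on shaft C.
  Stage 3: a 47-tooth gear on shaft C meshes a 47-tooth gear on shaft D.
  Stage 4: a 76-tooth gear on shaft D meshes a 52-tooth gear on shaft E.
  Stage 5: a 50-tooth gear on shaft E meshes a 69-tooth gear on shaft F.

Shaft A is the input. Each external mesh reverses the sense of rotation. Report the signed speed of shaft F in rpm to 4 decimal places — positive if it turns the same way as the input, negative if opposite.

Stage 1 [90T→90T]: ω = 1524.0000×90/90 = 1524.0000 rpm, dir flips to −; running = −1524.0000
Stage 2 [69T→75T]: ω = 1524.0000×69/75 = 1402.0800 rpm, dir flips to +; running = +1402.0800
Stage 3 [47T→47T]: ω = 1402.0800×47/47 = 1402.0800 rpm, dir flips to −; running = −1402.0800
Stage 4 [76T→52T]: ω = 1402.0800×76/52 = 2049.1938 rpm, dir flips to +; running = +2049.1938
Stage 5 [50T→69T]: ω = 2049.1938×50/69 = 1484.9231 rpm, dir flips to −; running = −1484.9231

-1484.9231 rpm (opposite to input, |ω| = 1484.9231 rpm)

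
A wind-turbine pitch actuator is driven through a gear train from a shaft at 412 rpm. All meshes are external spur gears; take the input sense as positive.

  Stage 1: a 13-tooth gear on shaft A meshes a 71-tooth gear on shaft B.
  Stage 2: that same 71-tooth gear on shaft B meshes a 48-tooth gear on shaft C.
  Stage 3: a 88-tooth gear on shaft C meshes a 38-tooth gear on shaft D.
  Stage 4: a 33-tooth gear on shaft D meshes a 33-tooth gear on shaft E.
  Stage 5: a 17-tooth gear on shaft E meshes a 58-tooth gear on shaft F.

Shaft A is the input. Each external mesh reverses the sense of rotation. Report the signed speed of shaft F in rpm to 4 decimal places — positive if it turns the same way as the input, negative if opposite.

Stage 1 [13T→71T]: ω = 412.0000×13/71 = 75.4366 rpm, dir flips to −; running = −75.4366
Stage 2 [71T→48T]: ω = 75.4366×71/48 = 111.5833 rpm, dir flips to +; running = +111.5833
Stage 3 [88T→38T]: ω = 111.5833×88/38 = 258.4035 rpm, dir flips to −; running = −258.4035
Stage 4 [33T→33T]: ω = 258.4035×33/33 = 258.4035 rpm, dir flips to +; running = +258.4035
Stage 5 [17T→58T]: ω = 258.4035×17/58 = 75.7390 rpm, dir flips to −; running = −75.7390

-75.7390 rpm (opposite to input, |ω| = 75.7390 rpm)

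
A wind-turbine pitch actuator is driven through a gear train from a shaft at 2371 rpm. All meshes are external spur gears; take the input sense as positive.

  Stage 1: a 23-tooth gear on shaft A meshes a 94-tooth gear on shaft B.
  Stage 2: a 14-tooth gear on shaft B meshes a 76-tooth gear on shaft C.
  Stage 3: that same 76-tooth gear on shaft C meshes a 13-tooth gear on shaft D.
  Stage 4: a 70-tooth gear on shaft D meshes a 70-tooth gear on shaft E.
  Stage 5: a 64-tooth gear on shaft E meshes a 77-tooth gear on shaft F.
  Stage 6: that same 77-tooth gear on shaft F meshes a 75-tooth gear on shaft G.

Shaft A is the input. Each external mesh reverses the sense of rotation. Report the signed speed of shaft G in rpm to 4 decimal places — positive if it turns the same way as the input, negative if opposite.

+533.1322 rpm (same as input, |ω| = 533.1322 rpm)

Stage 1 [23T→94T]: ω = 2371.0000×23/94 = 580.1383 rpm, dir flips to −; running = −580.1383
Stage 2 [14T→76T]: ω = 580.1383×14/76 = 106.8676 rpm, dir flips to +; running = +106.8676
Stage 3 [76T→13T]: ω = 106.8676×76/13 = 624.7643 rpm, dir flips to −; running = −624.7643
Stage 4 [70T→70T]: ω = 624.7643×70/70 = 624.7643 rpm, dir flips to +; running = +624.7643
Stage 5 [64T→77T]: ω = 624.7643×64/77 = 519.2846 rpm, dir flips to −; running = −519.2846
Stage 6 [77T→75T]: ω = 519.2846×77/75 = 533.1322 rpm, dir flips to +; running = +533.1322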